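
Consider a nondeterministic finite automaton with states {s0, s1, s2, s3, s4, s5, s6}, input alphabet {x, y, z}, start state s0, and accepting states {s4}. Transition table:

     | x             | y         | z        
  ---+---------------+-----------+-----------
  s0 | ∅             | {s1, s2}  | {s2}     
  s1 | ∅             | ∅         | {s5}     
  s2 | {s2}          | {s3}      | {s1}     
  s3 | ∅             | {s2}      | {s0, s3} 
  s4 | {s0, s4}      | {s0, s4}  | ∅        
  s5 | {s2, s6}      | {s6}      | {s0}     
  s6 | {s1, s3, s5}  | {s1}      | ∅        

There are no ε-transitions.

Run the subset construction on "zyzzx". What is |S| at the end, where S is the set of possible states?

1

Start in {s0}.
Read 'z': s0→{s2}; now {s2}.
Read 'y': s2→{s3}; now {s3}.
Read 'z': s3→{s0, s3}; now {s0, s3}.
Read 'z': s0→{s2}, s3→{s0, s3}; now {s0, s2, s3}.
Read 'x': s0→∅, s2→{s2}, s3→∅; now {s2}.
That set has 1 state.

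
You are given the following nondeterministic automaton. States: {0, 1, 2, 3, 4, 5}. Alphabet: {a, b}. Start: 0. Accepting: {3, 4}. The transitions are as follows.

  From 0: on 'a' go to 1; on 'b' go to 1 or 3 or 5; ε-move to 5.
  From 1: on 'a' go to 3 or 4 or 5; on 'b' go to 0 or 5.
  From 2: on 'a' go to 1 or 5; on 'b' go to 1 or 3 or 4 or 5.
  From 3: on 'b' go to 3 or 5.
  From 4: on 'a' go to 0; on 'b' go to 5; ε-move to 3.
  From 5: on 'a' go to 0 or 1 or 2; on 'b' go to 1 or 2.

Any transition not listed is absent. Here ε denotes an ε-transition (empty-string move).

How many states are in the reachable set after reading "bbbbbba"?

Start: ε-closure({0}) = {0, 5}.
Read 'b': {0, 5} → {1, 2, 3, 5}.
Read 'b': {1, 2, 3, 5} → {0, 1, 2, 3, 4, 5}.
Read 'b': {0, 1, 2, 3, 4, 5} → {0, 1, 2, 3, 4, 5}.
Read 'b': {0, 1, 2, 3, 4, 5} → {0, 1, 2, 3, 4, 5}.
Read 'b': {0, 1, 2, 3, 4, 5} → {0, 1, 2, 3, 4, 5}.
Read 'b': {0, 1, 2, 3, 4, 5} → {0, 1, 2, 3, 4, 5}.
Read 'a': {0, 1, 2, 3, 4, 5} → {0, 1, 2, 3, 4, 5}.
That set has 6 states.

6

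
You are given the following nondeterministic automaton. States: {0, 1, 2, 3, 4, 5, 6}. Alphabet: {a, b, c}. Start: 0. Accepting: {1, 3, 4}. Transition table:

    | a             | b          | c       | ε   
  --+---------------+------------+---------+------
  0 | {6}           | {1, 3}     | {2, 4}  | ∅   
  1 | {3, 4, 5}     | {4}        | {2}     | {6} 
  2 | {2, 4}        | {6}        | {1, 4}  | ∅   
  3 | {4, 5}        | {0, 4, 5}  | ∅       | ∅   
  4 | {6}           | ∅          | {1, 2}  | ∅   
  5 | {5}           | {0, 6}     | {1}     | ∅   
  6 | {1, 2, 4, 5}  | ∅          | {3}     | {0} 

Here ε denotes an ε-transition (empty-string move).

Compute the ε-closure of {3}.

Begin with {3}.
No ε-moves leave this set, so the closure equals the set itself.

{3}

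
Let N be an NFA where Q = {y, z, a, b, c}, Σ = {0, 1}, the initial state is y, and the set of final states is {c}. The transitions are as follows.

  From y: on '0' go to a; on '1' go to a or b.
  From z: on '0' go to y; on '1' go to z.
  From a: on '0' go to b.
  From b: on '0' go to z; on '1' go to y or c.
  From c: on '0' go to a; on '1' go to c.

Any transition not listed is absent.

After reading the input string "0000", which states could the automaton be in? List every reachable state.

{y}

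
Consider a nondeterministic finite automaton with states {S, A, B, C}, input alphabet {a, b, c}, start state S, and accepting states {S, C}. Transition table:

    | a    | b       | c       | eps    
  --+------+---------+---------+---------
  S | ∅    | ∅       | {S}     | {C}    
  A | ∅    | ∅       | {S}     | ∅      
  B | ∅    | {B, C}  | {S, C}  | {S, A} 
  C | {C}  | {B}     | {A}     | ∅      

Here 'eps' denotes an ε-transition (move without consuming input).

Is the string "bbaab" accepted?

Start: ε-closure({S}) = {S, C}.
Read 'b': S→∅, C→{B}; union {B}; ε-closure = {S, A, B, C}.
Read 'b': S→∅, A→∅, B→{B, C}, C→{B}; union {B, C}; ε-closure = {S, A, B, C}.
Read 'a': S→∅, A→∅, B→∅, C→{C}; now {C}.
Read 'a': C→{C}; now {C}.
Read 'b': C→{B}; union {B}; ε-closure = {S, A, B, C}.
The final set {S, A, B, C} contains the accepting states S, C.

Yes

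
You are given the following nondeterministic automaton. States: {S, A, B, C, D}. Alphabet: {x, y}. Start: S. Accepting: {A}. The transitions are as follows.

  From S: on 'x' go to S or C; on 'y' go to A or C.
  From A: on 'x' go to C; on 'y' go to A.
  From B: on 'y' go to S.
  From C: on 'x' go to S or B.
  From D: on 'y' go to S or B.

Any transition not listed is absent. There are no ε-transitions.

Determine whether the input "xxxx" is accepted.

No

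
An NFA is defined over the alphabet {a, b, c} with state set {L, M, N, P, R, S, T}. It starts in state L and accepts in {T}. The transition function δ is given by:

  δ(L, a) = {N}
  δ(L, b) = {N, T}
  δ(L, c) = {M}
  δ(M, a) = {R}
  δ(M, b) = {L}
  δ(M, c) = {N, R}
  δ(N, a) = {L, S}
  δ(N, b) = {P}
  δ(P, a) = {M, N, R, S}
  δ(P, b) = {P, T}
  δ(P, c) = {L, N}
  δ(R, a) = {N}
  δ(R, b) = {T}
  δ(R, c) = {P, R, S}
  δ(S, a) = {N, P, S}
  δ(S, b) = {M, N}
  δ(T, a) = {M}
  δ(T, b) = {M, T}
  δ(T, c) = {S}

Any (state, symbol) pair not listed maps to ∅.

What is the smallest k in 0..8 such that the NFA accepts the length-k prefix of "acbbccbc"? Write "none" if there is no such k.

Start in {L}.
Read 'a': L→{N}; now {N}.
Read 'c': N→∅; now ∅.
The set is empty and remains empty for the remaining 6 symbols.
No reachable set along the way intersects F.

none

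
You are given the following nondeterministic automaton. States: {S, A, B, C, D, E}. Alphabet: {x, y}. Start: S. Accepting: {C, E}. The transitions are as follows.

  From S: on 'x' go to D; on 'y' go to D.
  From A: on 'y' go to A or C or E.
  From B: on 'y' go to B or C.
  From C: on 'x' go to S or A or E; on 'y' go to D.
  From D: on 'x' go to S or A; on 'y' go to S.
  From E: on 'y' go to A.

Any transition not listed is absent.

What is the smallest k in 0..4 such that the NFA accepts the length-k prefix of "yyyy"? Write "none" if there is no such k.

none

Start in {S}.
Read 'y': S→{D}; now {D}.
Read 'y': D→{S}; now {S}.
Read 'y': S→{D}; now {D}.
Read 'y': D→{S}; now {S}.
No reachable set along the way intersects F.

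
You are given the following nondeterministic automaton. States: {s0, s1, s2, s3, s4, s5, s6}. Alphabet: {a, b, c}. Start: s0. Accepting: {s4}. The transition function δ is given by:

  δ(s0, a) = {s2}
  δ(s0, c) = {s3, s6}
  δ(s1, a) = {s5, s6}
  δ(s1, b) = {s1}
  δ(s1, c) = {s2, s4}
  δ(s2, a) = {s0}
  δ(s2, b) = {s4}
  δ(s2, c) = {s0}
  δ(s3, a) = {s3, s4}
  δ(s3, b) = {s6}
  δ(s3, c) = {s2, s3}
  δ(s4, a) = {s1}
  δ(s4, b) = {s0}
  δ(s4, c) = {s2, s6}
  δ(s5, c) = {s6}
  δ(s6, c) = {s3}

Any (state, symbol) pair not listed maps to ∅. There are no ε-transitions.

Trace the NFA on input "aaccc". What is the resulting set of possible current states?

{s0, s2, s3}

Start in {s0}.
Read 'a': s0→{s2}; now {s2}.
Read 'a': s2→{s0}; now {s0}.
Read 'c': s0→{s3, s6}; now {s3, s6}.
Read 'c': s3→{s2, s3}, s6→{s3}; now {s2, s3}.
Read 'c': s2→{s0}, s3→{s2, s3}; now {s0, s2, s3}.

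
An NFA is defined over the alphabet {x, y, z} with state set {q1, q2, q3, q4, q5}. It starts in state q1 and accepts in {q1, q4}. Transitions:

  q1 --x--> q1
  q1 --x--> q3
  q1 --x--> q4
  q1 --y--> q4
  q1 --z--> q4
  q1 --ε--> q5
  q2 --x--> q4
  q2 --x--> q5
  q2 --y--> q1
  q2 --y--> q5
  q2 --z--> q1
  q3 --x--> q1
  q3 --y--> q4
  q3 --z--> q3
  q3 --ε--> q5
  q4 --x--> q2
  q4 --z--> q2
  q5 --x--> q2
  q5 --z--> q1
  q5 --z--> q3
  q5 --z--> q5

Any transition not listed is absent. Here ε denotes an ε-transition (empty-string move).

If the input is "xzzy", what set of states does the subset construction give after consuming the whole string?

Start: ε-closure({q1}) = {q1, q5}.
Read 'x': {q1, q5} → {q1, q2, q3, q4, q5}.
Read 'z': {q1, q2, q3, q4, q5} → {q1, q2, q3, q4, q5}.
Read 'z': {q1, q2, q3, q4, q5} → {q1, q2, q3, q4, q5}.
Read 'y': {q1, q2, q3, q4, q5} → {q1, q4, q5}.

{q1, q4, q5}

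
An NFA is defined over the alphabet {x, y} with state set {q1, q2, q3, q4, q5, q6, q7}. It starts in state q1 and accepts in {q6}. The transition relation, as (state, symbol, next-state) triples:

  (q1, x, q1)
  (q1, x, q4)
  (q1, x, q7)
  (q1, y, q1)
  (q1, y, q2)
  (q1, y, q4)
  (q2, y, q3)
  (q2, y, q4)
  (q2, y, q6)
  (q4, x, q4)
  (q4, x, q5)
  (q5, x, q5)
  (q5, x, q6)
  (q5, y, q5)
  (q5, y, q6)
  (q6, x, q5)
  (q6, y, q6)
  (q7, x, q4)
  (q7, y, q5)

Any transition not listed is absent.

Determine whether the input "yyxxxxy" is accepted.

Yes

Start in {q1}.
Read 'y': q1→{q1, q2, q4}; now {q1, q2, q4}.
Read 'y': q1→{q1, q2, q4}, q2→{q3, q4, q6}, q4→∅; now {q1, q2, q3, q4, q6}.
Read 'x': q1→{q1, q4, q7}, q2→∅, q3→∅, q4→{q4, q5}, q6→{q5}; now {q1, q4, q5, q7}.
Read 'x': q1→{q1, q4, q7}, q4→{q4, q5}, q5→{q5, q6}, q7→{q4}; now {q1, q4, q5, q6, q7}.
Read 'x': q1→{q1, q4, q7}, q4→{q4, q5}, q5→{q5, q6}, q6→{q5}, q7→{q4}; now {q1, q4, q5, q6, q7}.
Read 'x': q1→{q1, q4, q7}, q4→{q4, q5}, q5→{q5, q6}, q6→{q5}, q7→{q4}; now {q1, q4, q5, q6, q7}.
Read 'y': q1→{q1, q2, q4}, q4→∅, q5→{q5, q6}, q6→{q6}, q7→{q5}; now {q1, q2, q4, q5, q6}.
The final set {q1, q2, q4, q5, q6} contains the accepting state q6.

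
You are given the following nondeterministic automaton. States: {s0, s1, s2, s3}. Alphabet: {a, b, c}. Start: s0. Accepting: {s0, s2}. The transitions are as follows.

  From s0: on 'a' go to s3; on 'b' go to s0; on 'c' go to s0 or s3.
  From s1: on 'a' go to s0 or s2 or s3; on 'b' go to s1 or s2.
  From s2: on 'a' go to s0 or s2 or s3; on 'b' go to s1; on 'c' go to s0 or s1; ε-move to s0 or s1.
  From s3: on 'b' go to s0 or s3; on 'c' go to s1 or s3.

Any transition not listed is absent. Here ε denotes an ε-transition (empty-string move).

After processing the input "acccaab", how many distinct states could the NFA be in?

4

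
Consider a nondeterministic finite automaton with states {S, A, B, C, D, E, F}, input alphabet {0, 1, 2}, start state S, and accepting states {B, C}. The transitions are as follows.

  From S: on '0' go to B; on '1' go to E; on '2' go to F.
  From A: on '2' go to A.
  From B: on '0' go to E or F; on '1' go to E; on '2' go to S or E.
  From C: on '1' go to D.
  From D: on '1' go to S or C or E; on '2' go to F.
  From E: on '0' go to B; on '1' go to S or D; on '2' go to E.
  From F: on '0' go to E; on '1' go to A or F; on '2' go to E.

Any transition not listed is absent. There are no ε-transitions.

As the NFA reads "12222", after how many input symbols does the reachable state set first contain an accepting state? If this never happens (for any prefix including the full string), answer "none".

none

Start in {S}.
Read '1': {S} → {E}.
Read '2': {E} → {E}.
Read '2': {E} → {E}.
Read '2': {E} → {E}.
Read '2': {E} → {E}.
No reachable set along the way intersects F.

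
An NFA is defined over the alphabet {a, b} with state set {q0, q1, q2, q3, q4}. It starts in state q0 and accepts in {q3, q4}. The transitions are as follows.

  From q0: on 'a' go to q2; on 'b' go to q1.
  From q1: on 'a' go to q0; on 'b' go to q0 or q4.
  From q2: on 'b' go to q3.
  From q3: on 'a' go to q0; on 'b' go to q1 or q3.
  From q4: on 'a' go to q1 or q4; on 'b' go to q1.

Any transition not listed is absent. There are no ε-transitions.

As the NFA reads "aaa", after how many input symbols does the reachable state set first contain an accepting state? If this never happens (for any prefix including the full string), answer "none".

Start in {q0}.
Read 'a': {q0} → {q2}.
Read 'a': {q2} → ∅.
The set is empty and remains empty for the remaining 1 symbol.
No reachable set along the way intersects F.

none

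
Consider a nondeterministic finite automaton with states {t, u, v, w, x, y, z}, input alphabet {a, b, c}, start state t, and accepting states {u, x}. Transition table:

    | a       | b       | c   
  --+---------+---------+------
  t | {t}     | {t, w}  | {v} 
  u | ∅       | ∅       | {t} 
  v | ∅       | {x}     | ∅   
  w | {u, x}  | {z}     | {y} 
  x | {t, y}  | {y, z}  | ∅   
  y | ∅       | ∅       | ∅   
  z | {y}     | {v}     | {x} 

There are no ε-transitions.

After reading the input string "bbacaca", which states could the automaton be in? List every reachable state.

Start in {t}.
Read 'b': t→{t, w}; now {t, w}.
Read 'b': t→{t, w}, w→{z}; now {t, w, z}.
Read 'a': t→{t}, w→{u, x}, z→{y}; now {t, u, x, y}.
Read 'c': t→{v}, u→{t}, x→∅, y→∅; now {t, v}.
Read 'a': t→{t}, v→∅; now {t}.
Read 'c': t→{v}; now {v}.
Read 'a': v→∅; now ∅.

∅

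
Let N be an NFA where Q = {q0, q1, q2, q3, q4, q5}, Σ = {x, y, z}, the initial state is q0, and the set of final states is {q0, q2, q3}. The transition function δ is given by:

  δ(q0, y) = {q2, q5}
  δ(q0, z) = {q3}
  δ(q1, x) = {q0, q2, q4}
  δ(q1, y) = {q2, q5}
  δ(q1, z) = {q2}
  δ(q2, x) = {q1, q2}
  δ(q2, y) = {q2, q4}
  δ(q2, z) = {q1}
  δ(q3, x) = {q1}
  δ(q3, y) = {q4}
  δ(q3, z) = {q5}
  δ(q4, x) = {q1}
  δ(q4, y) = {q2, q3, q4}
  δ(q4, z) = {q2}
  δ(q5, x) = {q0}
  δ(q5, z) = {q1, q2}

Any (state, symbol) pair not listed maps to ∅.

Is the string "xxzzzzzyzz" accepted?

Start in {q0}.
Read 'x': q0→∅; now ∅.
The set is empty and remains empty for the remaining 9 symbols.
The final set ∅ contains no accepting state.

No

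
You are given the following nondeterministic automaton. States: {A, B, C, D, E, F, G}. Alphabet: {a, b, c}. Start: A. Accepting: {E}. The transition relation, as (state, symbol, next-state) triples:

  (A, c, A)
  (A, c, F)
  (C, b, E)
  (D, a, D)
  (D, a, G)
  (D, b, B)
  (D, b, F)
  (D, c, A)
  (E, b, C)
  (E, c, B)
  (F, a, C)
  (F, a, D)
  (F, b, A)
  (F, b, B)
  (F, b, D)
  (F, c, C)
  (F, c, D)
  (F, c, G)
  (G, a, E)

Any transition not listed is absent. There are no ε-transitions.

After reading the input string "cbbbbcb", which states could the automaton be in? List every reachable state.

{B, E, F}

Start in {A}.
Read 'c': {A} → {A, F}.
Read 'b': {A, F} → {A, B, D}.
Read 'b': {A, B, D} → {B, F}.
Read 'b': {B, F} → {A, B, D}.
Read 'b': {A, B, D} → {B, F}.
Read 'c': {B, F} → {C, D, G}.
Read 'b': {C, D, G} → {B, E, F}.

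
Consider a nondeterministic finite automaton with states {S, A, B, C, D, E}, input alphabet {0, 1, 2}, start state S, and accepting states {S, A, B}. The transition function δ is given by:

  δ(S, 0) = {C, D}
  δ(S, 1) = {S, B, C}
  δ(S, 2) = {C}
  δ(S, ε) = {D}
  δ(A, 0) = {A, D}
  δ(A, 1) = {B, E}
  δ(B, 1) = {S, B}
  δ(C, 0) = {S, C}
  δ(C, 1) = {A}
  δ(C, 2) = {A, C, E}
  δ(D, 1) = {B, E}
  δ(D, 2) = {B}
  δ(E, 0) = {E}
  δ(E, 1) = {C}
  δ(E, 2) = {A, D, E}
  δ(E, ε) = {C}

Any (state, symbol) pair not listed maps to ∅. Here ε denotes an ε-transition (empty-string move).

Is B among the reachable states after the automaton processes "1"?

Start: ε-closure({S}) = {S, D}.
Read '1': S→{S, B, C}, D→{B, E}; union {S, B, C, E}; ε-closure = {S, B, C, D, E}.
State B is in {S, B, C, D, E}.

Yes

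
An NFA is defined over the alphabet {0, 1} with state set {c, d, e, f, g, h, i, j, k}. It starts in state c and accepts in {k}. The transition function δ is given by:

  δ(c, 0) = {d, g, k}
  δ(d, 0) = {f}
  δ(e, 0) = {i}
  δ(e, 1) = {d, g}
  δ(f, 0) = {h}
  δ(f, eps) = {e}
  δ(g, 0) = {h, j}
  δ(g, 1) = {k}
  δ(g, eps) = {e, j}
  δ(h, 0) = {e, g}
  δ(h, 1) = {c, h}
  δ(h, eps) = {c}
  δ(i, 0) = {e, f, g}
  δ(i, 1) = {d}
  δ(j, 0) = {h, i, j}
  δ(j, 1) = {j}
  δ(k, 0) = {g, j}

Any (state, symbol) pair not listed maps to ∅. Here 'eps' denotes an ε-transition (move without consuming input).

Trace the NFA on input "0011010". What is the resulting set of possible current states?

{c, d, e, f, g, h, i, j, k}

Start in {c}.
Read '0': {c} → {d, e, g, j, k}.
Read '0': {d, e, g, j, k} → {c, e, f, g, h, i, j}.
Read '1': {c, e, f, g, h, i, j} → {c, d, e, g, h, j, k}.
Read '1': {c, d, e, g, h, j, k} → {c, d, e, g, h, j, k}.
Read '0': {c, d, e, g, h, j, k} → {c, d, e, f, g, h, i, j, k}.
Read '1': {c, d, e, f, g, h, i, j, k} → {c, d, e, g, h, j, k}.
Read '0': {c, d, e, g, h, j, k} → {c, d, e, f, g, h, i, j, k}.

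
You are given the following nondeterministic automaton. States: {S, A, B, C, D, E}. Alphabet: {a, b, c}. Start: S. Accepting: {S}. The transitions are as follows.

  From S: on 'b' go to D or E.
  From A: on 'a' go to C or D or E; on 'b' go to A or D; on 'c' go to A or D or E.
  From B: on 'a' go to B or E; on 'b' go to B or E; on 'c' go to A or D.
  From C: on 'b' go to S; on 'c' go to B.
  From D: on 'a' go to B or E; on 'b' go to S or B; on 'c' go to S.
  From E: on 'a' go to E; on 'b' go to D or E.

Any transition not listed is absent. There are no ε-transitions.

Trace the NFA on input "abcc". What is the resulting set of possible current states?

∅

Start in {S}.
Read 'a': {S} → ∅.
The set is empty and remains empty for the remaining 3 symbols.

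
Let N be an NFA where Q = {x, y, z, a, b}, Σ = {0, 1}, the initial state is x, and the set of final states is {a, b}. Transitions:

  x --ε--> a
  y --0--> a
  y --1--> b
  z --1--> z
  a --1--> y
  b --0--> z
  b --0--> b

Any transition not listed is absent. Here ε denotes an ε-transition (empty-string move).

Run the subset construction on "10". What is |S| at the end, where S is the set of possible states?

Start: ε-closure({x}) = {x, a}.
Read '1': x→∅, a→{y}; now {y}.
Read '0': y→{a}; now {a}.
That set has 1 state.

1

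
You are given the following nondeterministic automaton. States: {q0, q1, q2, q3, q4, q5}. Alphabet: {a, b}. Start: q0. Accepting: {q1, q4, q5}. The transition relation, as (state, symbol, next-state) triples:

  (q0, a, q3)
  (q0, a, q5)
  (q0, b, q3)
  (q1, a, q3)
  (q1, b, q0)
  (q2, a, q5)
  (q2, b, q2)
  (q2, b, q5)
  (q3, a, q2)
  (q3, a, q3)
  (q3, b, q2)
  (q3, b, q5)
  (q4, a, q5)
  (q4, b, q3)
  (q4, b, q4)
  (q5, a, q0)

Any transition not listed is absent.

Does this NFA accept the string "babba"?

Yes

Start in {q0}.
Read 'b': q0→{q3}; now {q3}.
Read 'a': q3→{q2, q3}; now {q2, q3}.
Read 'b': q2→{q2, q5}, q3→{q2, q5}; now {q2, q5}.
Read 'b': q2→{q2, q5}, q5→∅; now {q2, q5}.
Read 'a': q2→{q5}, q5→{q0}; now {q0, q5}.
The final set {q0, q5} contains the accepting state q5.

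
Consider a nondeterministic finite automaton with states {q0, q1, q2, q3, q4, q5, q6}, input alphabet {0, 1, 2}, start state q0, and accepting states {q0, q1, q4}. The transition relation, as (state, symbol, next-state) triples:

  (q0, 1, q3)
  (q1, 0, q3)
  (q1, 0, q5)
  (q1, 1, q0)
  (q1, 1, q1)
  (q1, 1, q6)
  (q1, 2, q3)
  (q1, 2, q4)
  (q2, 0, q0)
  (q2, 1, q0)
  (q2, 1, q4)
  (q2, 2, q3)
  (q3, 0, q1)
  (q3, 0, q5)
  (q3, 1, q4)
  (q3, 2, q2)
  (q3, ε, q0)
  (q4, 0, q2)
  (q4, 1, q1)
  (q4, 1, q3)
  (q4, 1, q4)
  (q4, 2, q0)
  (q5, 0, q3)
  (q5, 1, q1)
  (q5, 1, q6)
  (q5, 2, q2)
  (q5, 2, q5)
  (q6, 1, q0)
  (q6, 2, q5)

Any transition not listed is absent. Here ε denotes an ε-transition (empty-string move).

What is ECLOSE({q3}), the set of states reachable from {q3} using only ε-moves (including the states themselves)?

{q0, q3}

Begin with {q3}.
ε-move q3 → q0; add q0.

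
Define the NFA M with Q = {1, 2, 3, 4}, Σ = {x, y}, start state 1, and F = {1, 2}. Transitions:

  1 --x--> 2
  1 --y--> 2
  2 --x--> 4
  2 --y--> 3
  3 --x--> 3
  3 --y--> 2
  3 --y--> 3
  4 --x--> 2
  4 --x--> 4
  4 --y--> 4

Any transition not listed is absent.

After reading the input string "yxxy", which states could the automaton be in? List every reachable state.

{3, 4}

Start in {1}.
Read 'y': 1→{2}; now {2}.
Read 'x': 2→{4}; now {4}.
Read 'x': 4→{2, 4}; now {2, 4}.
Read 'y': 2→{3}, 4→{4}; now {3, 4}.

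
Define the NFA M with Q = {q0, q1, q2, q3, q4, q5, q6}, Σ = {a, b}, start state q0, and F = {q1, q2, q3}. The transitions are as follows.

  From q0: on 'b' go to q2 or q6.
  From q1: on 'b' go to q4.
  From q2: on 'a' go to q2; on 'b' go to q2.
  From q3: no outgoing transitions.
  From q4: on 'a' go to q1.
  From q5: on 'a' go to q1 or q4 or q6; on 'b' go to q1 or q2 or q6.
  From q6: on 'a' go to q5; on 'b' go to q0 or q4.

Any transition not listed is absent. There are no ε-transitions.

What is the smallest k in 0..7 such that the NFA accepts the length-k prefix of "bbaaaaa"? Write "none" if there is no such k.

Start in {q0}.
Read 'b': q0→{q2, q6}; now {q2, q6}.
None of the earlier sets intersect F, but {q2, q6} does.

1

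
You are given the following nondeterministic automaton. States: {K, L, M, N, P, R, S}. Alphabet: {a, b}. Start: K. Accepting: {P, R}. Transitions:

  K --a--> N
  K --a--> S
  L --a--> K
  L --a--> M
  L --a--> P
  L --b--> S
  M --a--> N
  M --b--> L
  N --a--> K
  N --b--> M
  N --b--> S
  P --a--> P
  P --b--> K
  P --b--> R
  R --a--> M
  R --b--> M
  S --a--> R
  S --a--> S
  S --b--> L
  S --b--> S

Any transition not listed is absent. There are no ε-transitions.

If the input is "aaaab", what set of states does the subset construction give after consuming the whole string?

Start in {K}.
Read 'a': K→{N, S}; now {N, S}.
Read 'a': N→{K}, S→{R, S}; now {K, R, S}.
Read 'a': K→{N, S}, R→{M}, S→{R, S}; now {M, N, R, S}.
Read 'a': M→{N}, N→{K}, R→{M}, S→{R, S}; now {K, M, N, R, S}.
Read 'b': K→∅, M→{L}, N→{M, S}, R→{M}, S→{L, S}; now {L, M, S}.

{L, M, S}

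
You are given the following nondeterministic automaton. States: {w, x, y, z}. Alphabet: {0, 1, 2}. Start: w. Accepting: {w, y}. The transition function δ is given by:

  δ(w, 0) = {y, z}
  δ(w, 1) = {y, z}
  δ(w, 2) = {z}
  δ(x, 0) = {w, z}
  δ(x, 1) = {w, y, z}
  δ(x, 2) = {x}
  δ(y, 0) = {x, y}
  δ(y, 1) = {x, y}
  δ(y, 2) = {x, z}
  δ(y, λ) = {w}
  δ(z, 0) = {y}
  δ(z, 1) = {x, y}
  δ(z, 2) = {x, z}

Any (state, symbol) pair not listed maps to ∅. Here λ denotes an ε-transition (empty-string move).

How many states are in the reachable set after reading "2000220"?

Start in {w}.
Read '2': {w} → {z}.
Read '0': {z} → {w, y}.
Read '0': {w, y} → {w, x, y, z}.
Read '0': {w, x, y, z} → {w, x, y, z}.
Read '2': {w, x, y, z} → {x, z}.
Read '2': {x, z} → {x, z}.
Read '0': {x, z} → {w, y, z}.
That set has 3 states.

3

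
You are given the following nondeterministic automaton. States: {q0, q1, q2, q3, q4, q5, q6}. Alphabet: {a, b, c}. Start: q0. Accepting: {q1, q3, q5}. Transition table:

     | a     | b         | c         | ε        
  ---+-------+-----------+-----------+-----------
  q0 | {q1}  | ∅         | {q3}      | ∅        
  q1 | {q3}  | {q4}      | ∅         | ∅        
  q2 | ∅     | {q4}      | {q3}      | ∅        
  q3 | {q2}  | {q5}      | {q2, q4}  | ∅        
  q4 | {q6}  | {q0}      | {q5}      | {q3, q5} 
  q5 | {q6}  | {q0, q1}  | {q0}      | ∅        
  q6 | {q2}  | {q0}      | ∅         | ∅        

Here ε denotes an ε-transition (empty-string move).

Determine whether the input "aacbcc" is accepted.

Start in {q0}.
Read 'a': q0→{q1}; now {q1}.
Read 'a': q1→{q3}; now {q3}.
Read 'c': q3→{q2, q4}; union {q2, q4}; ε-closure = {q2, q3, q4, q5}.
Read 'b': q2→{q4}, q3→{q5}, q4→{q0}, q5→{q0, q1}; union {q0, q1, q4, q5}; ε-closure = {q0, q1, q3, q4, q5}.
Read 'c': q0→{q3}, q1→∅, q3→{q2, q4}, q4→{q5}, q5→{q0}; now {q0, q2, q3, q4, q5}.
Read 'c': q0→{q3}, q2→{q3}, q3→{q2, q4}, q4→{q5}, q5→{q0}; now {q0, q2, q3, q4, q5}.
The final set {q0, q2, q3, q4, q5} contains the accepting states q3, q5.

Yes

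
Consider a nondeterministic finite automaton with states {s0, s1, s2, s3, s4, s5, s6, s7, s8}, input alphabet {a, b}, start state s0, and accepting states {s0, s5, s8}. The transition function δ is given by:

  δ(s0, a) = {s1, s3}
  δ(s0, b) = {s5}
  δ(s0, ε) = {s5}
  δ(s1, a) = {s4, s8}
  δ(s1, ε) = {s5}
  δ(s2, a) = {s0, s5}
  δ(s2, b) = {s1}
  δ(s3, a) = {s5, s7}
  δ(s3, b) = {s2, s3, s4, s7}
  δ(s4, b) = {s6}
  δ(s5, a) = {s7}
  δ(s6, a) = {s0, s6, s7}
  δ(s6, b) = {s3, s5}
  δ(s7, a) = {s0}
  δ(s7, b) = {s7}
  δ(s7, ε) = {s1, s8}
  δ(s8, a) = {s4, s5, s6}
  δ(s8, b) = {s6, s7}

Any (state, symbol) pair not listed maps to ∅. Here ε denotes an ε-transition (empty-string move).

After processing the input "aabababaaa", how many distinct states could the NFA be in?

8

Start: ε-closure({s0}) = {s0, s5}.
Read 'a': s0→{s1, s3}, s5→{s7}; union {s1, s3, s7}; ε-closure = {s1, s3, s5, s7, s8}.
Read 'a': s1→{s4, s8}, s3→{s5, s7}, s5→{s7}, s7→{s0}, s8→{s4, s5, s6}; union {s0, s4, s5, s6, s7, s8}; ε-closure = {s0, s1, s4, s5, s6, s7, s8}.
Read 'b': s0→{s5}, s1→∅, s4→{s6}, s5→∅, s6→{s3, s5}, s7→{s7}, s8→{s6, s7}; union {s3, s5, s6, s7}; ε-closure = {s1, s3, s5, s6, s7, s8}.
Read 'a': s1→{s4, s8}, s3→{s5, s7}, s5→{s7}, s6→{s0, s6, s7}, s7→{s0}, s8→{s4, s5, s6}; union {s0, s4, s5, s6, s7, s8}; ε-closure = {s0, s1, s4, s5, s6, s7, s8}.
Read 'b': s0→{s5}, s1→∅, s4→{s6}, s5→∅, s6→{s3, s5}, s7→{s7}, s8→{s6, s7}; union {s3, s5, s6, s7}; ε-closure = {s1, s3, s5, s6, s7, s8}.
Read 'a': s1→{s4, s8}, s3→{s5, s7}, s5→{s7}, s6→{s0, s6, s7}, s7→{s0}, s8→{s4, s5, s6}; union {s0, s4, s5, s6, s7, s8}; ε-closure = {s0, s1, s4, s5, s6, s7, s8}.
Read 'b': s0→{s5}, s1→∅, s4→{s6}, s5→∅, s6→{s3, s5}, s7→{s7}, s8→{s6, s7}; union {s3, s5, s6, s7}; ε-closure = {s1, s3, s5, s6, s7, s8}.
Read 'a': s1→{s4, s8}, s3→{s5, s7}, s5→{s7}, s6→{s0, s6, s7}, s7→{s0}, s8→{s4, s5, s6}; union {s0, s4, s5, s6, s7, s8}; ε-closure = {s0, s1, s4, s5, s6, s7, s8}.
Read 'a': s0→{s1, s3}, s1→{s4, s8}, s4→∅, s5→{s7}, s6→{s0, s6, s7}, s7→{s0}, s8→{s4, s5, s6}; now {s0, s1, s3, s4, s5, s6, s7, s8}.
Read 'a': s0→{s1, s3}, s1→{s4, s8}, s3→{s5, s7}, s4→∅, s5→{s7}, s6→{s0, s6, s7}, s7→{s0}, s8→{s4, s5, s6}; now {s0, s1, s3, s4, s5, s6, s7, s8}.
That set has 8 states.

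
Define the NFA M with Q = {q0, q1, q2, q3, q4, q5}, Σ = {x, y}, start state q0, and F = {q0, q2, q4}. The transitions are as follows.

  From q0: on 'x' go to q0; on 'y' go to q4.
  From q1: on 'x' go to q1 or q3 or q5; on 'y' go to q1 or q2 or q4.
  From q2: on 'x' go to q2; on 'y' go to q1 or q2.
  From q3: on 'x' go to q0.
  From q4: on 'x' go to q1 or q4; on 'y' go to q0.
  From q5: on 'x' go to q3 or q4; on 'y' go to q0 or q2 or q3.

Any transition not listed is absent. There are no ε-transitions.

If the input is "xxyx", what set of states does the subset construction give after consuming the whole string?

{q1, q4}

Start in {q0}.
Read 'x': {q0} → {q0}.
Read 'x': {q0} → {q0}.
Read 'y': {q0} → {q4}.
Read 'x': {q4} → {q1, q4}.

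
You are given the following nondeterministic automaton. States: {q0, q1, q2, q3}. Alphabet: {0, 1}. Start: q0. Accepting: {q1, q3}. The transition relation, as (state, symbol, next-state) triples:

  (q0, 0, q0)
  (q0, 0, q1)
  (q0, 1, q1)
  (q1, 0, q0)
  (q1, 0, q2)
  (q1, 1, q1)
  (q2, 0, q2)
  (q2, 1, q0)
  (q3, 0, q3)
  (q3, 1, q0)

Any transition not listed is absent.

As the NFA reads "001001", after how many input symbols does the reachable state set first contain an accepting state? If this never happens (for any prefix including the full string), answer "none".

Start in {q0}.
Read '0': {q0} → {q0, q1}.
None of the earlier sets intersect F, but {q0, q1} does.

1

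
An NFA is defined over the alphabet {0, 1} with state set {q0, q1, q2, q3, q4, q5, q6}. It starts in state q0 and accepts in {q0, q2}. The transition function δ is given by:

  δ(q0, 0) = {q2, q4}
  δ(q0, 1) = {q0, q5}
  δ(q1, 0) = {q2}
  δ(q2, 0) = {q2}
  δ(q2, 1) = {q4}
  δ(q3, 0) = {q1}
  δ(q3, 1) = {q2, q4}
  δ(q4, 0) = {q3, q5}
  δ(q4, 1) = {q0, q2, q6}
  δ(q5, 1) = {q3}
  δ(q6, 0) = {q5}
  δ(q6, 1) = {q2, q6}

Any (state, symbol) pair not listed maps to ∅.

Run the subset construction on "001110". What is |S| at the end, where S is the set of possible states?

Start in {q0}.
Read '0': {q0} → {q2, q4}.
Read '0': {q2, q4} → {q2, q3, q5}.
Read '1': {q2, q3, q5} → {q2, q3, q4}.
Read '1': {q2, q3, q4} → {q0, q2, q4, q6}.
Read '1': {q0, q2, q4, q6} → {q0, q2, q4, q5, q6}.
Read '0': {q0, q2, q4, q5, q6} → {q2, q3, q4, q5}.
That set has 4 states.

4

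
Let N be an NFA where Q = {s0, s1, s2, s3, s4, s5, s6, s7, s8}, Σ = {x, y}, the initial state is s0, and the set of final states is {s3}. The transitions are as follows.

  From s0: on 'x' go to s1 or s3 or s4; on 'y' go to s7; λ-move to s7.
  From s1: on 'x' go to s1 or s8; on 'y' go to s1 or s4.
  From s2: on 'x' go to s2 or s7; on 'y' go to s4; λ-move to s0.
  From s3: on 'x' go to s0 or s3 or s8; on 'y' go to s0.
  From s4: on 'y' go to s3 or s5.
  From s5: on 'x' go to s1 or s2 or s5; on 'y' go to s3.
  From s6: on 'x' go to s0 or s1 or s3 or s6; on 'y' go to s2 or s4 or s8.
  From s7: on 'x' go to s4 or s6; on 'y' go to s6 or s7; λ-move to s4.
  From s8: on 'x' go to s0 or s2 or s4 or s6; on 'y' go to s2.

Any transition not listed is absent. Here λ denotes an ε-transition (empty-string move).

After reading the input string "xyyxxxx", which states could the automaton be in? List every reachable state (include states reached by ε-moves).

{s0, s1, s2, s3, s4, s5, s6, s7, s8}

Start: ε-closure({s0}) = {s0, s4, s7}.
Read 'x': s0→{s1, s3, s4}, s4→∅, s7→{s4, s6}; now {s1, s3, s4, s6}.
Read 'y': s1→{s1, s4}, s3→{s0}, s4→{s3, s5}, s6→{s2, s4, s8}; union {s0, s1, s2, s3, s4, s5, s8}; ε-closure = {s0, s1, s2, s3, s4, s5, s7, s8}.
Read 'y': s0→{s7}, s1→{s1, s4}, s2→{s4}, s3→{s0}, s4→{s3, s5}, s5→{s3}, s7→{s6, s7}, s8→{s2}; now {s0, s1, s2, s3, s4, s5, s6, s7}.
Read 'x': s0→{s1, s3, s4}, s1→{s1, s8}, s2→{s2, s7}, s3→{s0, s3, s8}, s4→∅, s5→{s1, s2, s5}, s6→{s0, s1, s3, s6}, s7→{s4, s6}; now {s0, s1, s2, s3, s4, s5, s6, s7, s8}.
Read 'x': s0→{s1, s3, s4}, s1→{s1, s8}, s2→{s2, s7}, s3→{s0, s3, s8}, s4→∅, s5→{s1, s2, s5}, s6→{s0, s1, s3, s6}, s7→{s4, s6}, s8→{s0, s2, s4, s6}; now {s0, s1, s2, s3, s4, s5, s6, s7, s8}.
Read 'x': s0→{s1, s3, s4}, s1→{s1, s8}, s2→{s2, s7}, s3→{s0, s3, s8}, s4→∅, s5→{s1, s2, s5}, s6→{s0, s1, s3, s6}, s7→{s4, s6}, s8→{s0, s2, s4, s6}; now {s0, s1, s2, s3, s4, s5, s6, s7, s8}.
Read 'x': s0→{s1, s3, s4}, s1→{s1, s8}, s2→{s2, s7}, s3→{s0, s3, s8}, s4→∅, s5→{s1, s2, s5}, s6→{s0, s1, s3, s6}, s7→{s4, s6}, s8→{s0, s2, s4, s6}; now {s0, s1, s2, s3, s4, s5, s6, s7, s8}.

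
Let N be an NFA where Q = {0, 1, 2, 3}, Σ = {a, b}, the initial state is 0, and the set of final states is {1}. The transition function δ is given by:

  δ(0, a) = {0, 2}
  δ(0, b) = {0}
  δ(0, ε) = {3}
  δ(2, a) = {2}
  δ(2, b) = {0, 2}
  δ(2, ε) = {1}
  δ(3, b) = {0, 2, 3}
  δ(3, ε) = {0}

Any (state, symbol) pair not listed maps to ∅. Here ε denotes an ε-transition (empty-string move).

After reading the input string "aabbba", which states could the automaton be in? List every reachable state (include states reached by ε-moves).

{0, 1, 2, 3}

Start: ε-closure({0}) = {0, 3}.
Read 'a': 0→{0, 2}, 3→∅; union {0, 2}; ε-closure = {0, 1, 2, 3}.
Read 'a': 0→{0, 2}, 1→∅, 2→{2}, 3→∅; union {0, 2}; ε-closure = {0, 1, 2, 3}.
Read 'b': 0→{0}, 1→∅, 2→{0, 2}, 3→{0, 2, 3}; union {0, 2, 3}; ε-closure = {0, 1, 2, 3}.
Read 'b': 0→{0}, 1→∅, 2→{0, 2}, 3→{0, 2, 3}; union {0, 2, 3}; ε-closure = {0, 1, 2, 3}.
Read 'b': 0→{0}, 1→∅, 2→{0, 2}, 3→{0, 2, 3}; union {0, 2, 3}; ε-closure = {0, 1, 2, 3}.
Read 'a': 0→{0, 2}, 1→∅, 2→{2}, 3→∅; union {0, 2}; ε-closure = {0, 1, 2, 3}.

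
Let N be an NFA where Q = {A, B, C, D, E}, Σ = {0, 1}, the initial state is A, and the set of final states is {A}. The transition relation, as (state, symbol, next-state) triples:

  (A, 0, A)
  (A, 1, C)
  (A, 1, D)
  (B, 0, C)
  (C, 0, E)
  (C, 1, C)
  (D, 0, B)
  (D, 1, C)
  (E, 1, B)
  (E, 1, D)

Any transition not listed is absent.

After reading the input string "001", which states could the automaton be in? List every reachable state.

{C, D}

Start in {A}.
Read '0': A→{A}; now {A}.
Read '0': A→{A}; now {A}.
Read '1': A→{C, D}; now {C, D}.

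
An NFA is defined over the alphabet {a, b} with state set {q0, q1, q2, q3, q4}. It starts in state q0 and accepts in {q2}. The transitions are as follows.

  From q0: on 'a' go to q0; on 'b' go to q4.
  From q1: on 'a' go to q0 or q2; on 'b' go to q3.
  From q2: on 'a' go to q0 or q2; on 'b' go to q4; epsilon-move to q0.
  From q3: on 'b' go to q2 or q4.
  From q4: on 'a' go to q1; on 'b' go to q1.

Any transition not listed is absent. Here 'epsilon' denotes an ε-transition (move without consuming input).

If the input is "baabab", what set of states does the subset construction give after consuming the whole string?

Start in {q0}.
Read 'b': {q0} → {q4}.
Read 'a': {q4} → {q1}.
Read 'a': {q1} → {q0, q2}.
Read 'b': {q0, q2} → {q4}.
Read 'a': {q4} → {q1}.
Read 'b': {q1} → {q3}.

{q3}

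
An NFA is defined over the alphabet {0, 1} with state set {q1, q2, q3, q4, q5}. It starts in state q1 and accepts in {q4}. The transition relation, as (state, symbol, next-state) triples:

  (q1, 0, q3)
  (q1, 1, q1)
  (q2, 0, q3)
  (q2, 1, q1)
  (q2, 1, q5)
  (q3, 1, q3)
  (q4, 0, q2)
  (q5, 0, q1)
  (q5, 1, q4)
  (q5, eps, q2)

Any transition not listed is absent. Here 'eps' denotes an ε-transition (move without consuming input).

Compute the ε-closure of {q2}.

{q2}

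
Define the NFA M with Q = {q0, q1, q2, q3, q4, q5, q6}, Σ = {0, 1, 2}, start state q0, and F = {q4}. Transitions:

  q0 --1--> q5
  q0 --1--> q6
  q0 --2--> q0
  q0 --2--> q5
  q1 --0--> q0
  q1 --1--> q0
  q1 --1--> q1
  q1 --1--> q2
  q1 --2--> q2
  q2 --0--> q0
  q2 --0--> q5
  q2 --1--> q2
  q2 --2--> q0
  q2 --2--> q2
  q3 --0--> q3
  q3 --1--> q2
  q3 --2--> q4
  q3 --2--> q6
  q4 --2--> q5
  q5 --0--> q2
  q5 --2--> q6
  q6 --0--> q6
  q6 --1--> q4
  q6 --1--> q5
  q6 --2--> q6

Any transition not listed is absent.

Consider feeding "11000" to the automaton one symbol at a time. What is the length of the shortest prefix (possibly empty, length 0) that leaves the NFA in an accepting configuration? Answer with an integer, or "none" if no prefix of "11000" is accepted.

2

Start in {q0}.
Read '1': q0→{q5, q6}; now {q5, q6}.
Read '1': q5→∅, q6→{q4, q5}; now {q4, q5}.
None of the earlier sets intersect F, but {q4, q5} does.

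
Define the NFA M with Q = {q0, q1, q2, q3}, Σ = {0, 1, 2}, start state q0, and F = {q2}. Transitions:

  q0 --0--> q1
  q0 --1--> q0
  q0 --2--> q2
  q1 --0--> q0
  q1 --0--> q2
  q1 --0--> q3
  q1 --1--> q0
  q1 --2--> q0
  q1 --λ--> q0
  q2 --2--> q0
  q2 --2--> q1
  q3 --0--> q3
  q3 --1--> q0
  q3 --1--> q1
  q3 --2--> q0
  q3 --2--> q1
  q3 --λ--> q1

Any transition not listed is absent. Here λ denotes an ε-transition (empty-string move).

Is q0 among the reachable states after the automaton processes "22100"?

Start in {q0}.
Read '2': q0→{q2}; now {q2}.
Read '2': q2→{q0, q1}; now {q0, q1}.
Read '1': q0→{q0}, q1→{q0}; now {q0}.
Read '0': q0→{q1}; union {q1}; ε-closure = {q0, q1}.
Read '0': q0→{q1}, q1→{q0, q2, q3}; now {q0, q1, q2, q3}.
State q0 is in {q0, q1, q2, q3}.

Yes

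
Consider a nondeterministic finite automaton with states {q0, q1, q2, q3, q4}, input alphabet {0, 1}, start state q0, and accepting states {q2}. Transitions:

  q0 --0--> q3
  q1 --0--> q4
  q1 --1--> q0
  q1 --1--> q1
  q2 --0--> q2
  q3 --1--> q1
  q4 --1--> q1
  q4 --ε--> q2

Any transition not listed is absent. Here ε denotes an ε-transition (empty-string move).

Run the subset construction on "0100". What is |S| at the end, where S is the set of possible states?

1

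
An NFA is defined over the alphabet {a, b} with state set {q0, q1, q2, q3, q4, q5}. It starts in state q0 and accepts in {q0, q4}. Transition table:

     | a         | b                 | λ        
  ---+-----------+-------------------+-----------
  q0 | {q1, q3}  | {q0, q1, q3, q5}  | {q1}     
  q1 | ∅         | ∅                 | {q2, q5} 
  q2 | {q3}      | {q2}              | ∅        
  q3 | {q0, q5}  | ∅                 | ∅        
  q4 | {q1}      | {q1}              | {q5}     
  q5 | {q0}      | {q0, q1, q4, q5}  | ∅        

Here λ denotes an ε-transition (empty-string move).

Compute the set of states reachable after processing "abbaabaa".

{q0, q1, q2, q3, q5}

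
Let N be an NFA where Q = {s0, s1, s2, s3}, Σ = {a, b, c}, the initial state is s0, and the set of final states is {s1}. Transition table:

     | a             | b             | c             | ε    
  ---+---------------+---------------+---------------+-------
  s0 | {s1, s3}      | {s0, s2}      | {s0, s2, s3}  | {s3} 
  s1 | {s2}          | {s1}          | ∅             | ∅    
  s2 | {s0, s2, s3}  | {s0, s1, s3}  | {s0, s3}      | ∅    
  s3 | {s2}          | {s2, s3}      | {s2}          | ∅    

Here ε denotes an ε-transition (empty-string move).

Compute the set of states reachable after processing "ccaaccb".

Start: ε-closure({s0}) = {s0, s3}.
Read 'c': {s0, s3} → {s0, s2, s3}.
Read 'c': {s0, s2, s3} → {s0, s2, s3}.
Read 'a': {s0, s2, s3} → {s0, s1, s2, s3}.
Read 'a': {s0, s1, s2, s3} → {s0, s1, s2, s3}.
Read 'c': {s0, s1, s2, s3} → {s0, s2, s3}.
Read 'c': {s0, s2, s3} → {s0, s2, s3}.
Read 'b': {s0, s2, s3} → {s0, s1, s2, s3}.

{s0, s1, s2, s3}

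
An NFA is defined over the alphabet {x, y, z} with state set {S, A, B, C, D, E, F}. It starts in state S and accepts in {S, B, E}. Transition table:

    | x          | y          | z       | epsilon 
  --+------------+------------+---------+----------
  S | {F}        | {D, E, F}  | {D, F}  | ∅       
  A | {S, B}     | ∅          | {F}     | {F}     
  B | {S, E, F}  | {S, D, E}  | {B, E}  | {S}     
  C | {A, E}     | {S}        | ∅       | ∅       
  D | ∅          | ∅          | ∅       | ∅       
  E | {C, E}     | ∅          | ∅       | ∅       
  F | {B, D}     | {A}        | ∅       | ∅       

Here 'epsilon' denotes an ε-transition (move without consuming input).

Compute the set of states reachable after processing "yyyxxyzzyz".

Start in {S}.
Read 'y': S→{D, E, F}; now {D, E, F}.
Read 'y': D→∅, E→∅, F→{A}; union {A}; ε-closure = {A, F}.
Read 'y': A→∅, F→{A}; union {A}; ε-closure = {A, F}.
Read 'x': A→{S, B}, F→{B, D}; now {S, B, D}.
Read 'x': S→{F}, B→{S, E, F}, D→∅; now {S, E, F}.
Read 'y': S→{D, E, F}, E→∅, F→{A}; now {A, D, E, F}.
Read 'z': A→{F}, D→∅, E→∅, F→∅; now {F}.
Read 'z': F→∅; now ∅.
The set is empty and remains empty for the remaining 2 symbols.

∅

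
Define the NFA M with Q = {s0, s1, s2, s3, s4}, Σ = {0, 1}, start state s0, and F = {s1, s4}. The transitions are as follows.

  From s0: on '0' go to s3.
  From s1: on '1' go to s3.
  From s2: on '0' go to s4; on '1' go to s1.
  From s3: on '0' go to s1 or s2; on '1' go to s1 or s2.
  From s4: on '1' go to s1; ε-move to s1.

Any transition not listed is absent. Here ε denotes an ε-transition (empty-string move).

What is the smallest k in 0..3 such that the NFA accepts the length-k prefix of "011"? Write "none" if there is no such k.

2

Start in {s0}.
Read '0': s0→{s3}; now {s3}.
Read '1': s3→{s1, s2}; now {s1, s2}.
None of the earlier sets intersect F, but {s1, s2} does.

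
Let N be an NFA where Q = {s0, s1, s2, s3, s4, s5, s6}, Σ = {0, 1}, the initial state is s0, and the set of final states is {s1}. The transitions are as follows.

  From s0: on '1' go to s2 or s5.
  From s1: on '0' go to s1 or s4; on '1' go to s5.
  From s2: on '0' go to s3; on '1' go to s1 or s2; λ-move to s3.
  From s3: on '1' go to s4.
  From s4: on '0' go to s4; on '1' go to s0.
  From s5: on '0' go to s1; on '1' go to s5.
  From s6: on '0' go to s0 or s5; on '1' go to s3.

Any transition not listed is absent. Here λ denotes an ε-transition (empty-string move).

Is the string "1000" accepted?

Start in {s0}.
Read '1': {s0} → {s2, s3, s5}.
Read '0': {s2, s3, s5} → {s1, s3}.
Read '0': {s1, s3} → {s1, s4}.
Read '0': {s1, s4} → {s1, s4}.
The final set {s1, s4} contains the accepting state s1.

Yes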